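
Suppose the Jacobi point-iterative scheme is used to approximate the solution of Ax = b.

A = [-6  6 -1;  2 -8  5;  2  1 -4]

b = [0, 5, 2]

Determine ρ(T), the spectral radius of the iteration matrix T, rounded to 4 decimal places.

Split A = D + L + U, D = diag(-6, -8, -4).
Jacobi: T = -D⁻¹(L+U), T[2,1] = -(1)/(-4) = +0.2500; T[2,2] = 0.
  T[0,:] = [+0.0000  +1.0000  -0.1667]
  T[1,:] = [+0.2500  +0.0000  +0.6250]
  T[2,:] = [+0.5000  +0.2500  +0.0000]
|eigenvalues of T|: 0.8290, 0.6036, 0.6036.
spectral radius ρ = 0.8290; 0.8290 < 1 ⇒ converges.

0.8290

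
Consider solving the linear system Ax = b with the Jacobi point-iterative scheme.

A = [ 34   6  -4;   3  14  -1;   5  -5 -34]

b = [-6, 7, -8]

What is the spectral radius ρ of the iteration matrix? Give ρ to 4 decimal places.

Diagonal D = diag(34, 14, -34); L, U strict lower/upper.
Jacobi: T = -D⁻¹(L+U), T[2,1] = -(-5)/(-34) = -0.1471; T[2,2] = 0.
  T[0,:] = [+0.0000  -0.1765  +0.1176]
  T[1,:] = [-0.2143  +0.0000  +0.0714]
  T[2,:] = [+0.1471  -0.1471  +0.0000]
moduli |λ_i(T)| = 0.2295, 0.1862, 0.0434.
ρ(T) = max|λ| = 0.2295; 0.2295 < 1, so it converges for any x₀.

0.2295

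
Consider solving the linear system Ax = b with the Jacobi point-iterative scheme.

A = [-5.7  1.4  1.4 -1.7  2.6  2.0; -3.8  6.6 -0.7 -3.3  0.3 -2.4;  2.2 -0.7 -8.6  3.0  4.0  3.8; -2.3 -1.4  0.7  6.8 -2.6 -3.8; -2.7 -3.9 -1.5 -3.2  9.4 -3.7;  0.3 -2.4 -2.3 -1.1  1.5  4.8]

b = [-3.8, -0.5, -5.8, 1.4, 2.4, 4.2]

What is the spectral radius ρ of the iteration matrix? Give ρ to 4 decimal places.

Split A = D + L + U, D = diag(-5.7, 6.6, -8.6, 6.8, 9.4, 4.8).
T_J = -D⁻¹(L+U): T[1,3] = -(-3.3)/(6.6) = +0.5000; T[1,1] = 0.
  T[0,:] = [+0.0000  +0.2456  +0.2456  -0.2982  +0.4561  +0.3509]
  T[1,:] = [+0.5758  +0.0000  +0.1061  +0.5000  -0.0455  +0.3636]
  T[2,:] = [+0.2558  -0.0814  +0.0000  +0.3488  +0.4651  +0.4419]
  T[3,:] = [+0.3382  +0.2059  -0.1029  +0.0000  +0.3824  +0.5588]
  T[4,:] = [+0.2872  +0.4149  +0.1596  +0.3404  +0.0000  +0.3936]
  T[5,:] = [-0.0625  +0.5000  +0.4792  +0.2292  -0.3125  +0.0000]
|eigenvalues of T|: 1.2271, 0.7239, 0.7239, 0.2708, 0.2708, 0.0097.
spectral radius ρ = 1.2271; 1.2271 > 1 ⇒ diverges.

1.2271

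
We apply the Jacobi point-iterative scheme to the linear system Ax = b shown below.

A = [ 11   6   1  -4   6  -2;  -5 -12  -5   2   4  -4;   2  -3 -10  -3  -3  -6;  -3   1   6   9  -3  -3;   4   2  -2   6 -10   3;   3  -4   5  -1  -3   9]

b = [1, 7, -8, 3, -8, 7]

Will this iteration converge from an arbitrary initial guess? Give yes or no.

no

A = D + L + U where D = diag(11, -12, -10, 9, -10, 9).
Jacobi: T = -D⁻¹(L+U), T[2,1] = -(-3)/(-10) = -0.3000; T[2,2] = 0.
  T[0,:] = [+0.0000, -0.5455, -0.0909, +0.3636, -0.5455, +0.1818]
  T[1,:] = [-0.4167, +0.0000, -0.4167, +0.1667, +0.3333, -0.3333]
  T[2,:] = [+0.2000, -0.3000, +0.0000, -0.3000, -0.3000, -0.6000]
  T[3,:] = [+0.3333, -0.1111, -0.6667, +0.0000, +0.3333, +0.3333]
  T[4,:] = [+0.4000, +0.2000, -0.2000, +0.6000, +0.0000, +0.3000]
  T[5,:] = [-0.3333, +0.4444, -0.5556, +0.1111, +0.3333, +0.0000]
|roots of det(T-λI)|: 1.2649, 0.7021, 0.5790, 0.5790, 0.5457, 0.5457.
ρ = 1.2649; 1.2649 > 1: divergent.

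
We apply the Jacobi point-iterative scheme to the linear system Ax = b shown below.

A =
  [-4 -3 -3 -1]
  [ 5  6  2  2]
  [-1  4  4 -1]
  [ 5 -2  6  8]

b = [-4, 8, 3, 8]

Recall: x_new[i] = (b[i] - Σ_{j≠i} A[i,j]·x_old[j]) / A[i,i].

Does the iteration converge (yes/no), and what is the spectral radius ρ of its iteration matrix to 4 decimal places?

Split A = D + L + U, D = diag(-4, 6, 4, 8).
T_J = -D⁻¹(L+U): T[1,0] = -(5)/(6) = -0.8333; T[1,1] = 0.
  T[0,:] = [+0.0000  -0.7500  -0.7500  -0.2500]
  T[1,:] = [-0.8333  +0.0000  -0.3333  -0.3333]
  T[2,:] = [+0.2500  -1.0000  +0.0000  +0.2500]
  T[3,:] = [-0.6250  +0.2500  -0.7500  +0.0000]
|roots of det(T-λI)|: 1.2251, 0.6878, 0.6878, 0.5527.
ρ = 1.2251; 1.2251 > 1, so it fails to converge.

no, ρ = 1.2251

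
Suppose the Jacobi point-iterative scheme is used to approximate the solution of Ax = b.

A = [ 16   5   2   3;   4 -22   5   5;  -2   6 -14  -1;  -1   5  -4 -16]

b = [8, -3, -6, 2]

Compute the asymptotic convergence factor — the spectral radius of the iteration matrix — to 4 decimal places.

Diagonal D = diag(16, -22, -14, -16); L, U strict lower/upper.
Jacobi T = -D⁻¹(L+U): T[1,0] = -(4)/(-22) = +0.1818; T[1,1] = 0.
  T[0,:] = [+0.0000 -0.3125 -0.1250 -0.1875]
  T[1,:] = [+0.1818 +0.0000 +0.2273 +0.2273]
  T[2,:] = [-0.1429 +0.4286 +0.0000 -0.0714]
  T[3,:] = [-0.0625 +0.3125 -0.2500 +0.0000]
|λ(T)| sorted: 0.5036, 0.2405, 0.2405, 0.0884.
ρ = 0.5036; 0.5036 < 1 ⇒ converges.

0.5036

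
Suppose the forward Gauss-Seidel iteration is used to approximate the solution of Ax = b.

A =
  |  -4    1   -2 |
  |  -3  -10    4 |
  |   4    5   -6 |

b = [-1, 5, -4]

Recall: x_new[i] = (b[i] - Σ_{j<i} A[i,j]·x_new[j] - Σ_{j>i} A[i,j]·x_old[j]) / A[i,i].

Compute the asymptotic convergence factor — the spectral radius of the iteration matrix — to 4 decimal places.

0.2844

Write A = D+L+U with D = diag(-4, -10, -6).
Gauss-Seidel: T = -(D+L)⁻¹U, row 0 first, T[0,2] = -(-2)/(-4) = -0.5000; later rows by forward substitution.
  T[0,:] = [+0.0000, +0.2500, -0.5000]
  T[1,:] = [+0.0000, -0.0750, +0.5500]
  T[2,:] = [+0.0000, +0.1042, +0.1250]
eigenvalue magnitudes: 0.2844, 0.2344, 0.0000.
spectral radius ρ = 0.2844; 0.2844 < 1 ⇒ converges.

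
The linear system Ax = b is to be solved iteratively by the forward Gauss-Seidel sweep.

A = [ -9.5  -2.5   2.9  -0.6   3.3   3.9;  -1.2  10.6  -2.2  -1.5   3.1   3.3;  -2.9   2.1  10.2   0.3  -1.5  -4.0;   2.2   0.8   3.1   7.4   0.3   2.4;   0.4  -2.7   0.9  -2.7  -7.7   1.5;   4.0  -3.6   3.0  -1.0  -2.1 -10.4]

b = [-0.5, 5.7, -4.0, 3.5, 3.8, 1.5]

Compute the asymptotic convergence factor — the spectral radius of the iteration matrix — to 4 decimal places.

0.8856

Diagonal D = diag(-9.5, 10.6, 10.2, 7.4, -7.7, -10.4); L, U strict lower/upper.
T_GS = -(D+L)⁻¹U: row 0 first, T[0,4] = -(3.3)/(-9.5) = +0.3474; later rows by forward substitution.
  T[0,:] = [+0.0000  -0.2632  +0.3053  -0.0632  +0.3474  +0.4105]
  T[1,:] = [+0.0000  -0.0298  +0.2421  +0.1344  -0.2531  -0.2648]
  T[2,:] = [+0.0000  -0.0687  +0.0369  -0.0750  +0.2979  +0.5634]
  T[3,:] = [+0.0000  +0.1102  -0.1324  +0.0357  -0.2413  -0.6538]
  T[4,:] = [+0.0000  -0.0499  -0.0183  -0.0717  +0.2262  +0.6041]
  T[5,:] = [+0.0000  -0.1112  +0.0607  -0.0814  +0.2847  +0.3530]
|roots of det(T-λI)|: 0.8856, 0.1590, 0.1590, 0.0372, 0.0059, 0.0000.
spectral radius ρ = 0.8856; 0.8856 < 1: convergent.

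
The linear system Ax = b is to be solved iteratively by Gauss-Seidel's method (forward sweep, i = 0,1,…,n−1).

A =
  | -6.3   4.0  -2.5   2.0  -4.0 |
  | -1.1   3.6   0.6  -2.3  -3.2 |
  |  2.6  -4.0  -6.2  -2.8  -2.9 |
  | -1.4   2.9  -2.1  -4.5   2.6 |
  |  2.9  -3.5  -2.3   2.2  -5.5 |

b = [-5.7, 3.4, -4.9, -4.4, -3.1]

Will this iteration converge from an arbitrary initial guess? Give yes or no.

Write A = D+L+U with D = diag(-6.3, 3.6, -6.2, -4.5, -5.5).
T_GS = -(D+L)⁻¹U: row 0 first, T[0,4] = -(-4)/(-6.3) = -0.6349; later rows by forward substitution.
  T[0,:] = [+0.0000 +0.6349 -0.3968 +0.3175 -0.6349]
  T[1,:] = [+0.0000 +0.1940 -0.2879 +0.7359 +0.6949]
  T[2,:] = [+0.0000 +0.1411 +0.0193 -0.7933 -1.1823]
  T[3,:] = [+0.0000 -0.1383 -0.0711 +0.7457 +1.7749]
  T[4,:] = [+0.0000 +0.0970 -0.0626 +0.3291 +0.4274]
|roots of det(T-λI)|: 1.4746, 0.2656, 0.2656, 0.1399, 0.0000.
ρ(T) = max|λ| = 1.4746; 1.4746 > 1 ⇒ diverges.

no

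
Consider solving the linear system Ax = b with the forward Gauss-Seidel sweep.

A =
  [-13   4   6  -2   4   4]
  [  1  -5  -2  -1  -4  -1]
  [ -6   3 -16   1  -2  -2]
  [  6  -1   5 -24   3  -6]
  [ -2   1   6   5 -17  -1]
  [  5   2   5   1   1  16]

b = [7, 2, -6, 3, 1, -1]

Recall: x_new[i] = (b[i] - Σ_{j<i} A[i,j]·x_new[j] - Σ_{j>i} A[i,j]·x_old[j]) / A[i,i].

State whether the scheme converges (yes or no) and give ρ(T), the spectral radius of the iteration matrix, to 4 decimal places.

Split A = D + L + U, D = diag(-13, -5, -16, -24, -17, 16).
T_GS = -(D+L)⁻¹U: row 0 first, T[0,5] = -(4)/(-13) = +0.3077; later rows by forward substitution.
  T[0,:] = [+0.0000  +0.3077  +0.4615  -0.1538  +0.3077  +0.3077]
  T[1,:] = [+0.0000  +0.0615  -0.3077  -0.2308  -0.7385  -0.1385]
  T[2,:] = [+0.0000  -0.1038  -0.2308  +0.0769  -0.3788  -0.2663]
  T[3,:] = [+0.0000  +0.0527  +0.0801  -0.0128  +0.1538  -0.2228]
  T[4,:] = [+0.0000  -0.0537  -0.1303  +0.0279  -0.1681  -0.2627]
  T[5,:] = [+0.0000  -0.0713  -0.0305  +0.0519  +0.1154  +0.0347]
|λ(T)| sorted: 0.5817, 0.2620, 0.2620, 0.0210, 0.0210, 0.0000.
ρ(T) = max|λ| = 0.5817; 0.5817 < 1, so it converges for any x₀.

yes, ρ = 0.5817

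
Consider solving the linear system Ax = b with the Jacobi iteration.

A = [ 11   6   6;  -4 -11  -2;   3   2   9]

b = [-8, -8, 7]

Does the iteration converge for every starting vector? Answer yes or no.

Write A = D+L+U with D = diag(11, -11, 9).
Jacobi T = -D⁻¹(L+U): T[0,2] = -(6)/(11) = -0.5455; T[0,0] = 0.
  T[0,:] = [+0.0000  -0.5455  -0.5455]
  T[1,:] = [-0.3636  +0.0000  -0.1818]
  T[2,:] = [-0.3333  -0.2222  +0.0000]
|λ(T)| sorted: 0.7258, 0.5224, 0.2034.
ρ = 0.7258; 0.7258 < 1: convergent.

yes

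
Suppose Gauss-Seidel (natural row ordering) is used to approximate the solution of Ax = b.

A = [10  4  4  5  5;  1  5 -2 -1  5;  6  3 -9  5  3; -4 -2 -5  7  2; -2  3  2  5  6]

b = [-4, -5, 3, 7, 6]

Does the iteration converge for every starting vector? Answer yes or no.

no

Split A = D + L + U, D = diag(10, 5, -9, 7, 6).
GS T = -(D+L)⁻¹U: row 0 first, T[0,3] = -(5)/(10) = -0.5000; later rows by forward substitution.
  T[0,:] = [+0.0000 -0.4000 -0.4000 -0.5000 -0.5000]
  T[1,:] = [+0.0000 +0.0800 +0.4800 +0.3000 -0.9000]
  T[2,:] = [+0.0000 -0.2400 -0.1067 +0.3222 -0.3000]
  T[3,:] = [+0.0000 -0.3771 -0.1676 +0.0302 -1.0429]
  T[4,:] = [+0.0000 +0.2210 -0.1981 -0.4492 +1.2524]
moduli |λ_i(T)| = 1.3159, 0.2045, 0.2045, 0.1538, 0.0000.
ρ(T) = max|λ| = 1.3159; 1.3159 > 1, so it fails to converge.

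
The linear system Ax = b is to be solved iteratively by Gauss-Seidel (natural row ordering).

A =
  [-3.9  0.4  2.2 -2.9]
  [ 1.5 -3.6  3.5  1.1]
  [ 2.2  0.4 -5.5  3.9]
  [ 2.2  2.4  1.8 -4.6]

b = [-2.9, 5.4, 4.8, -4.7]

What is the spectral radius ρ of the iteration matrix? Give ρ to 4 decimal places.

0.8391

Diagonal D = diag(-3.9, -3.6, -5.5, -4.6); L, U strict lower/upper.
T_GS = -(D+L)⁻¹U: row 0 first, T[0,2] = -(2.2)/(-3.9) = +0.5641; later rows by forward substitution.
  T[0,:] = [+0.0000 +0.1026 +0.5641 -0.7436]
  T[1,:] = [+0.0000 +0.0427 +1.2073 -0.0043]
  T[2,:] = [+0.0000 +0.0441 +0.3134 +0.4113]
  T[3,:] = [+0.0000 +0.0886 +1.0223 -0.1969]
|λ(T)| sorted: 0.8391, 0.6142, 0.0656, 0.0000.
ρ(T) = max|λ| = 0.8391; 0.8391 < 1, so it converges for any x₀.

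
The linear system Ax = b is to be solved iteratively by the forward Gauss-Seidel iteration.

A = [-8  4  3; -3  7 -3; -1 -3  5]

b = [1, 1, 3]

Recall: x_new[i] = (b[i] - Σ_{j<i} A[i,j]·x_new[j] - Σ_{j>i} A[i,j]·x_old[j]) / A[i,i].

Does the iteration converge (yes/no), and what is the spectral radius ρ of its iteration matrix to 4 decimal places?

yes, ρ = 0.7038

Diagonal D = diag(-8, 7, 5); L, U strict lower/upper.
GS T = -(D+L)⁻¹U: row 0 first, T[0,1] = -(4)/(-8) = +0.5000; later rows by forward substitution.
  T[0,:] = [+0.0000 +0.5000 +0.3750]
  T[1,:] = [+0.0000 +0.2143 +0.5893]
  T[2,:] = [+0.0000 +0.2286 +0.4286]
eigenvalue magnitudes: 0.7038, 0.0609, 0.0000.
ρ(T) = max|λ| = 0.7038; 0.7038 < 1: convergent.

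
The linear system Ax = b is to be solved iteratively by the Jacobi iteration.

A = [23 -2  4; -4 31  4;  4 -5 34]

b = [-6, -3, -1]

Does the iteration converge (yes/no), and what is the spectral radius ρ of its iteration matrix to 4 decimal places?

yes, ρ = 0.1587

Diagonal D = diag(23, 31, 34); L, U strict lower/upper.
Jacobi: T = -D⁻¹(L+U), T[0,1] = -(-2)/(23) = +0.0870; T[0,0] = 0.
  T[0,:] = [+0.0000  +0.0870  -0.1739]
  T[1,:] = [+0.1290  +0.0000  -0.1290]
  T[2,:] = [-0.1176  +0.1471  +0.0000]
|roots of det(T-λI)|: 0.1587, 0.1117, 0.1117.
spectral radius ρ = 0.1587; 0.1587 < 1 ⇒ converges.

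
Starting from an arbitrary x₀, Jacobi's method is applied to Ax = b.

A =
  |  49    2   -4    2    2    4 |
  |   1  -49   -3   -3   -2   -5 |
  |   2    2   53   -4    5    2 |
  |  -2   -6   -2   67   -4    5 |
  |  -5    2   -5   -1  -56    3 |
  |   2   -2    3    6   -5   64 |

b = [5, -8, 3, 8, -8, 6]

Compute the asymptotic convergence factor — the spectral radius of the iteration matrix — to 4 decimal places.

0.1779

Let D = diag(49, -49, 53, 67, -56, 64); L, U the strict triangles.
T_J = -D⁻¹(L+U): T[4,2] = -(-5)/(-56) = -0.0893; T[4,4] = 0.
  T[0,:] = [+0.0000 -0.0408 +0.0816 -0.0408 -0.0408 -0.0816]
  T[1,:] = [+0.0204 +0.0000 -0.0612 -0.0612 -0.0408 -0.1020]
  T[2,:] = [-0.0377 -0.0377 +0.0000 +0.0755 -0.0943 -0.0377]
  T[3,:] = [+0.0299 +0.0896 +0.0299 +0.0000 +0.0597 -0.0746]
  T[4,:] = [-0.0893 +0.0357 -0.0893 -0.0179 +0.0000 +0.0536]
  T[5,:] = [-0.0312 +0.0312 -0.0469 -0.0938 +0.0781 +0.0000]
|roots of det(T-λI)|: 0.1779, 0.1277, 0.1277, 0.0919, 0.0919, 0.0330.
ρ = 0.1779; 0.1779 < 1, so it converges for any x₀.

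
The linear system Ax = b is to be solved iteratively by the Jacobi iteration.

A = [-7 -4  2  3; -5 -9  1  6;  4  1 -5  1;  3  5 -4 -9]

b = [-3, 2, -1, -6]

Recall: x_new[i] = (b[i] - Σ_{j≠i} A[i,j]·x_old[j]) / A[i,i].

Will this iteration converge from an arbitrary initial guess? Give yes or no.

no

Write A = D+L+U with D = diag(-7, -9, -5, -9).
Jacobi: T = -D⁻¹(L+U), T[1,2] = -(1)/(-9) = +0.1111; T[1,1] = 0.
  T[0,:] = [+0.0000 -0.5714 +0.2857 +0.4286]
  T[1,:] = [-0.5556 +0.0000 +0.1111 +0.6667]
  T[2,:] = [+0.8000 +0.2000 +0.0000 +0.2000]
  T[3,:] = [+0.3333 +0.5556 -0.4444 +0.0000]
|λ(T)| sorted: 1.2218, 0.6780, 0.3627, 0.3627.
ρ = 1.2218; 1.2218 > 1: divergent.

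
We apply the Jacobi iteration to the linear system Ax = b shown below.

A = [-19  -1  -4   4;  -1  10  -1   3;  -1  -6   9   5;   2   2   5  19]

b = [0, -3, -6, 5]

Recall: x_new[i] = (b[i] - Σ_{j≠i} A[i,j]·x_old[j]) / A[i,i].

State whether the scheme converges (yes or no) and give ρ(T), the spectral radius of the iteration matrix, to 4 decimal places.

yes, ρ = 0.4529

Write A = D+L+U with D = diag(-19, 10, 9, 19).
T_J = -D⁻¹(L+U): T[0,2] = -(-4)/(-19) = -0.2105; T[0,0] = 0.
  T[0,:] = [+0.0000, -0.0526, -0.2105, +0.2105]
  T[1,:] = [+0.1000, +0.0000, +0.1000, -0.3000]
  T[2,:] = [+0.1111, +0.6667, +0.0000, -0.5556]
  T[3,:] = [-0.1053, -0.1053, -0.2632, +0.0000]
|eigenvalues of T|: 0.4529, 0.3247, 0.3247, 0.1547.
ρ = 0.4529; 0.4529 < 1, so it converges for any x₀.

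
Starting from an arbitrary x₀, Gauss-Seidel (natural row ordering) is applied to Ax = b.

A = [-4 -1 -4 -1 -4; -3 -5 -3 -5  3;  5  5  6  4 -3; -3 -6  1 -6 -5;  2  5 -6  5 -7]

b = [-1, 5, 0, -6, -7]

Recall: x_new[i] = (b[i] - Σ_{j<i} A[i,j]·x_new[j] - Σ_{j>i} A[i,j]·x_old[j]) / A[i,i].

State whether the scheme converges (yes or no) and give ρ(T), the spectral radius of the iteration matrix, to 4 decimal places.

no, ρ = 1.3768

Let D = diag(-4, -5, 6, -6, -7); L, U the strict triangles.
GS T = -(D+L)⁻¹U: row 0 first, T[0,2] = -(-4)/(-4) = -1.0000; later rows by forward substitution.
  T[0,:] = [+0.0000  -0.2500  -1.0000  -0.2500  -1.0000]
  T[1,:] = [+0.0000  +0.1500  -0.0000  -0.8500  +1.2000]
  T[2,:] = [+0.0000  +0.0833  +0.8333  +0.2500  +0.3333]
  T[3,:] = [+0.0000  -0.0111  +0.6389  +1.0167  -1.4778]
  T[4,:] = [+0.0000  -0.0437  -0.5437  -0.1667  -0.7698]
moduli |λ_i(T)| = 1.3768, 0.7246, 0.5333, 0.0448, 0.0000.
ρ(T) = max|λ| = 1.3768; 1.3768 > 1, so it fails to converge.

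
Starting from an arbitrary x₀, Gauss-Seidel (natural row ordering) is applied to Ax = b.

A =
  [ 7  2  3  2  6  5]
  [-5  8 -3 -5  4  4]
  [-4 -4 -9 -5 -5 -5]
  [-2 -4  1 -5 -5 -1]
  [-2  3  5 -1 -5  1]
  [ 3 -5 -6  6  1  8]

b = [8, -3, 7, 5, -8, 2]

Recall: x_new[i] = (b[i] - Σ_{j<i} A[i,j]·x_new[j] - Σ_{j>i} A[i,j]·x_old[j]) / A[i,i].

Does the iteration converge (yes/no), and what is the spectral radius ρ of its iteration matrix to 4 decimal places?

A = D + L + U where D = diag(7, 8, -9, -5, -5, 8).
T_GS = -(D+L)⁻¹U: row 0 first, T[0,3] = -(2)/(7) = -0.2857; later rows by forward substitution.
  T[0,:] = [+0.0000, -0.2857, -0.4286, -0.2857, -0.8571, -0.7143]
  T[1,:] = [+0.0000, -0.1786, +0.1071, +0.4464, -1.0357, -0.9464]
  T[2,:] = [+0.0000, +0.2063, +0.1429, -0.6270, +0.2857, +0.1825]
  T[3,:] = [+0.0000, +0.2984, +0.1143, -0.3683, +0.2286, +0.8794]
  T[4,:] = [+0.0000, +0.1538, +0.3557, -0.1712, -0.0386, -0.0755]
  T[5,:] = [+0.0000, -0.0927, +0.2046, +0.2135, -0.2782, -0.8368]
|eigenvalues of T|: 1.3586, 0.4224, 0.4224, 0.1767, 0.1042, 0.0000.
ρ = 1.3586; 1.3586 > 1, so it fails to converge.

no, ρ = 1.3586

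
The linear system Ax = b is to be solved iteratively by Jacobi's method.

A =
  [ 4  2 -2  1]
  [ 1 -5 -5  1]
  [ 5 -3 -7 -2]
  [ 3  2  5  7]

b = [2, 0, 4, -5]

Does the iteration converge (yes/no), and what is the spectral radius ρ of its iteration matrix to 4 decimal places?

A = D + L + U where D = diag(4, -5, -7, 7).
T_J = -D⁻¹(L+U): T[2,1] = -(-3)/(-7) = -0.4286; T[2,2] = 0.
  T[0,:] = [+0.0000, -0.5000, +0.5000, -0.2500]
  T[1,:] = [+0.2000, +0.0000, -1.0000, +0.2000]
  T[2,:] = [+0.7143, -0.4286, +0.0000, -0.2857]
  T[3,:] = [-0.4286, -0.2857, -0.7143, +0.0000]
|roots of det(T-λI)|: 1.1987, 0.5616, 0.5616, 0.1782.
ρ = 1.1987; 1.1987 > 1: divergent.

no, ρ = 1.1987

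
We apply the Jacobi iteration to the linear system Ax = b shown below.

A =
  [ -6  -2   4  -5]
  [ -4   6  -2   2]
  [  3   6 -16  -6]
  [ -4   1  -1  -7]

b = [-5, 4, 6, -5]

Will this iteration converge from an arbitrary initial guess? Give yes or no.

yes

Split A = D + L + U, D = diag(-6, 6, -16, -7).
T_J = -D⁻¹(L+U): T[2,0] = -(3)/(-16) = +0.1875; T[2,2] = 0.
  T[0,:] = [+0.0000  -0.3333  +0.6667  -0.8333]
  T[1,:] = [+0.6667  +0.0000  +0.3333  -0.3333]
  T[2,:] = [+0.1875  +0.3750  +0.0000  -0.3750]
  T[3,:] = [-0.5714  +0.1429  -0.1429  +0.0000]
|λ(T)| sorted: 0.8252, 0.5152, 0.5152, 0.1019.
ρ(T) = max|λ| = 0.8252; 0.8252 < 1 ⇒ converges.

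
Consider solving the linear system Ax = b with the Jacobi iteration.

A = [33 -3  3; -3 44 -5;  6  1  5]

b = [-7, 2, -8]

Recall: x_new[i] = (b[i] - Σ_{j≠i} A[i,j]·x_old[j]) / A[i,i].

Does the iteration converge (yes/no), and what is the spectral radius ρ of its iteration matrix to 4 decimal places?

Split A = D + L + U, D = diag(33, 44, 5).
Jacobi T = -D⁻¹(L+U): T[1,2] = -(-5)/(44) = +0.1136; T[1,1] = 0.
  T[0,:] = [+0.0000, +0.0909, -0.0909]
  T[1,:] = [+0.0682, +0.0000, +0.1136]
  T[2,:] = [-1.2000, -0.2000, +0.0000]
eigenvalue magnitudes: 0.3524, 0.1779, 0.1779.
spectral radius ρ = 0.3524; 0.3524 < 1: convergent.

yes, ρ = 0.3524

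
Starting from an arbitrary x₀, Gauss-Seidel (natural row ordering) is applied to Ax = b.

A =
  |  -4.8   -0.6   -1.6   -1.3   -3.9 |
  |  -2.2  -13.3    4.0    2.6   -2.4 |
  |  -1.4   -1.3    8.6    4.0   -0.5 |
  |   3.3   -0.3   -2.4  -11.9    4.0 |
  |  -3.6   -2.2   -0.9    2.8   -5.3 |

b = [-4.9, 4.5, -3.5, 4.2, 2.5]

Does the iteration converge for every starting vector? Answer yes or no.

yes

Let D = diag(-4.8, -13.3, 8.6, -11.9, -5.3); L, U the strict triangles.
GS T = -(D+L)⁻¹U: row 0 first, T[0,3] = -(-1.3)/(-4.8) = -0.2708; later rows by forward substitution.
  T[0,:] = [+0.0000  -0.1250  -0.3333  -0.2708  -0.8125]
  T[1,:] = [+0.0000  +0.0207  +0.3559  +0.2403  -0.0461]
  T[2,:] = [+0.0000  -0.0172  -0.0005  -0.4729  -0.0811]
  T[3,:] = [+0.0000  -0.0317  -0.1013  +0.0142  +0.1283]
  T[4,:] = [+0.0000  +0.0625  +0.0252  +0.1720  +0.6526]
moduli |λ_i(T)| = 0.6787, 0.2453, 0.1548, 0.1548, 0.0000.
ρ = 0.6787; 0.6787 < 1 ⇒ converges.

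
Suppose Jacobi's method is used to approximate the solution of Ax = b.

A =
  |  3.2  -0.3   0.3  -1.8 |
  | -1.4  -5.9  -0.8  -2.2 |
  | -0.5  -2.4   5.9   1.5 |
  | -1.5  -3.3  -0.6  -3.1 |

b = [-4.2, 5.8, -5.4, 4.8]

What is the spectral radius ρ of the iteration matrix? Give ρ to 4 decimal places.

A = D + L + U where D = diag(3.2, -5.9, 5.9, -3.1).
T_J = -D⁻¹(L+U): T[0,2] = -(0.3)/(3.2) = -0.0938; T[0,0] = 0.
  T[0,:] = [+0.0000, +0.0938, -0.0938, +0.5625]
  T[1,:] = [-0.2373, +0.0000, -0.1356, -0.3729]
  T[2,:] = [+0.0847, +0.4068, +0.0000, -0.2542]
  T[3,:] = [-0.4839, -1.0645, -0.1935, +0.0000]
eigenvalue magnitudes: 0.5836, 0.4824, 0.4824, 0.0352.
spectral radius ρ = 0.5836; 0.5836 < 1 ⇒ converges.

0.5836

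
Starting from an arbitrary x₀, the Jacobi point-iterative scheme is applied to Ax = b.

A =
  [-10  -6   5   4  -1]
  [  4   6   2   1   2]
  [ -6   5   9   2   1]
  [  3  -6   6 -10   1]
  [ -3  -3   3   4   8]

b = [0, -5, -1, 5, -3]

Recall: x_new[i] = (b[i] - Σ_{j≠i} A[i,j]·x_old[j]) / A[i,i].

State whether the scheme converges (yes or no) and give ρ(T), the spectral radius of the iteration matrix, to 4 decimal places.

no, ρ = 1.2322

A = D + L + U where D = diag(-10, 6, 9, -10, 8).
Jacobi: T = -D⁻¹(L+U), T[0,3] = -(4)/(-10) = +0.4000; T[0,0] = 0.
  T[0,:] = [+0.0000  -0.6000  +0.5000  +0.4000  -0.1000]
  T[1,:] = [-0.6667  +0.0000  -0.3333  -0.1667  -0.3333]
  T[2,:] = [+0.6667  -0.5556  +0.0000  -0.2222  -0.1111]
  T[3,:] = [+0.3000  -0.6000  +0.6000  +0.0000  +0.1000]
  T[4,:] = [+0.3750  +0.3750  -0.3750  -0.5000  +0.0000]
|eigenvalues of T|: 1.2322, 0.4801, 0.4801, 0.3773, 0.1998.
ρ = 1.2322; 1.2322 > 1: divergent.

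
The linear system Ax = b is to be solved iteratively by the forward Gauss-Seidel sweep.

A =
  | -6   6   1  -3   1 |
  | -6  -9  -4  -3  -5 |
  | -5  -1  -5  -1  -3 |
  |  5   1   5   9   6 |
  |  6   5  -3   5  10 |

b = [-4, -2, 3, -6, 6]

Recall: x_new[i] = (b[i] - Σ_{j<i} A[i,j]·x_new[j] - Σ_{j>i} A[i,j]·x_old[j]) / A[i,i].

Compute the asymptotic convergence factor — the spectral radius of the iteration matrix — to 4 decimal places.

Write A = D+L+U with D = diag(-6, -9, -5, 9, 10).
T_GS = -(D+L)⁻¹U: row 0 first, T[0,1] = -(6)/(-6) = +1.0000; later rows by forward substitution.
  T[0,:] = [+0.0000, +1.0000, +0.1667, -0.5000, +0.1667]
  T[1,:] = [+0.0000, -0.6667, -0.5556, +0.0000, -0.6667]
  T[2,:] = [+0.0000, -0.8667, -0.0556, +0.3000, -0.6333]
  T[3,:] = [+0.0000, +0.0000, +0.0000, +0.1111, -0.3333]
  T[4,:] = [+0.0000, -0.5267, +0.1611, +0.3344, +0.2100]
moduli |λ_i(T)| = 1.2878, 0.5209, 0.5209, 0.1018, 0.0000.
ρ = 1.2878; 1.2878 > 1, so it fails to converge.

1.2878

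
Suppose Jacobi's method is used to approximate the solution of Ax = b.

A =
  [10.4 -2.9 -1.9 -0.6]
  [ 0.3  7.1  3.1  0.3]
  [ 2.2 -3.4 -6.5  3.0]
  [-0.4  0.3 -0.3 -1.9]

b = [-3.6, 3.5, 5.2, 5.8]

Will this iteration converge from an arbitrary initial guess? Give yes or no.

Diagonal D = diag(10.4, 7.1, -6.5, -1.9); L, U strict lower/upper.
T_J = -D⁻¹(L+U): T[0,1] = -(-2.9)/(10.4) = +0.2788; T[0,0] = 0.
  T[0,:] = [+0.0000  +0.2788  +0.1827  +0.0577]
  T[1,:] = [-0.0423  +0.0000  -0.4366  -0.0423]
  T[2,:] = [+0.3385  -0.5231  +0.0000  +0.4615]
  T[3,:] = [-0.2105  +0.1579  -0.1579  +0.0000]
|λ(T)| sorted: 0.6074, 0.3213, 0.3213, 0.1886.
ρ(T) = max|λ| = 0.6074; 0.6074 < 1 ⇒ converges.

yes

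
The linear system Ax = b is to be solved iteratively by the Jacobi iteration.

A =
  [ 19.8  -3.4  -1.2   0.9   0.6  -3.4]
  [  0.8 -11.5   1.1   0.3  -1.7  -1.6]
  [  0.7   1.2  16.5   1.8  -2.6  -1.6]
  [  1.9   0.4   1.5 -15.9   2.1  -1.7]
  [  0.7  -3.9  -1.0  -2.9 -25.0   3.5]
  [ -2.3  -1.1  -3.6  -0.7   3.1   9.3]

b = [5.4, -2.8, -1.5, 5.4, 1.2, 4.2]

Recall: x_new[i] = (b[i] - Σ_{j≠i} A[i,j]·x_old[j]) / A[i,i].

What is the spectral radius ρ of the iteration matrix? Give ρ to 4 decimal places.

Diagonal D = diag(19.8, -11.5, 16.5, -15.9, -25, 9.3); L, U strict lower/upper.
T_J = -D⁻¹(L+U): T[0,2] = -(-1.2)/(19.8) = +0.0606; T[0,0] = 0.
  T[0,:] = [+0.0000 +0.1717 +0.0606 -0.0455 -0.0303 +0.1717]
  T[1,:] = [+0.0696 +0.0000 +0.0957 +0.0261 -0.1478 -0.1391]
  T[2,:] = [-0.0424 -0.0727 +0.0000 -0.1091 +0.1576 +0.0970]
  T[3,:] = [+0.1195 +0.0252 +0.0943 +0.0000 +0.1321 -0.1069]
  T[4,:] = [+0.0280 -0.1560 -0.0400 -0.1160 +0.0000 +0.1400]
  T[5,:] = [+0.2473 +0.1183 +0.3871 +0.0753 -0.3333 +0.0000]
eigenvalue magnitudes: 0.2822, 0.2389, 0.2389, 0.1870, 0.1109, 0.1109.
ρ = 0.2822; 0.2822 < 1, so it converges for any x₀.

0.2822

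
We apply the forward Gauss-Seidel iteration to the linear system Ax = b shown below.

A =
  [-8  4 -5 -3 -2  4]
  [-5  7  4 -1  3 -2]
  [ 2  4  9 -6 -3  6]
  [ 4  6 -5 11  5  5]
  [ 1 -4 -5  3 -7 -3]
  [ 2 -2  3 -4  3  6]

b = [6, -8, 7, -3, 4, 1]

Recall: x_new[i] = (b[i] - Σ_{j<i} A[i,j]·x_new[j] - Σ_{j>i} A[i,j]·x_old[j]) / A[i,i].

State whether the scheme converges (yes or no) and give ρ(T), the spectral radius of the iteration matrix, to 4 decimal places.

Write A = D+L+U with D = diag(-8, 7, 9, 11, -7, 6).
Gauss-Seidel: T = -(D+L)⁻¹U, row 0 first, T[0,3] = -(-3)/(-8) = -0.3750; later rows by forward substitution.
  T[0,:] = [+0.0000  +0.5000  -0.6250  -0.3750  -0.2500  +0.5000]
  T[1,:] = [+0.0000  +0.3571  -1.0179  -0.1250  -0.6071  +0.6429]
  T[2,:] = [+0.0000  -0.2698  +0.5913  +0.8056  +0.6587  -1.0635]
  T[3,:] = [+0.0000  -0.4993  +1.0512  +0.5707  +0.2670  -1.4704]
  T[4,:] = [+0.0000  -0.1539  +0.5205  -0.3130  -0.0449  -0.5950]
  T[5,:] = [+0.0000  -0.1686  +0.0140  +0.2175  -0.2480  -0.1034]
eigenvalue magnitudes: 1.5791, 0.6865, 0.5359, 0.1775, 0.1199, 0.0000.
ρ(T) = max|λ| = 1.5791; 1.5791 > 1: divergent.

no, ρ = 1.5791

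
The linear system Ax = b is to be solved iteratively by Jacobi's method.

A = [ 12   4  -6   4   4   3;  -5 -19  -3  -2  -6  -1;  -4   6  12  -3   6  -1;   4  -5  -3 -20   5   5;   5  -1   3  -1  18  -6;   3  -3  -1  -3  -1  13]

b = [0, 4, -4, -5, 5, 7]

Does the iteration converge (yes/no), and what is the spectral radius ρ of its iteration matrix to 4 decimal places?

Split A = D + L + U, D = diag(12, -19, 12, -20, 18, 13).
Jacobi: T = -D⁻¹(L+U), T[1,0] = -(-5)/(-19) = -0.2632; T[1,1] = 0.
  T[0,:] = [+0.0000, -0.3333, +0.5000, -0.3333, -0.3333, -0.2500]
  T[1,:] = [-0.2632, +0.0000, -0.1579, -0.1053, -0.3158, -0.0526]
  T[2,:] = [+0.3333, -0.5000, +0.0000, +0.2500, -0.5000, +0.0833]
  T[3,:] = [+0.2000, -0.2500, -0.1500, +0.0000, +0.2500, +0.2500]
  T[4,:] = [-0.2778, +0.0556, -0.1667, +0.0556, +0.0000, +0.3333]
  T[5,:] = [-0.2308, +0.2308, +0.0769, +0.2308, +0.0769, +0.0000]
|eigenvalues of T|: 0.8329, 0.5534, 0.3786, 0.3786, 0.3779, 0.1647.
ρ = 0.8329; 0.8329 < 1: convergent.

yes, ρ = 0.8329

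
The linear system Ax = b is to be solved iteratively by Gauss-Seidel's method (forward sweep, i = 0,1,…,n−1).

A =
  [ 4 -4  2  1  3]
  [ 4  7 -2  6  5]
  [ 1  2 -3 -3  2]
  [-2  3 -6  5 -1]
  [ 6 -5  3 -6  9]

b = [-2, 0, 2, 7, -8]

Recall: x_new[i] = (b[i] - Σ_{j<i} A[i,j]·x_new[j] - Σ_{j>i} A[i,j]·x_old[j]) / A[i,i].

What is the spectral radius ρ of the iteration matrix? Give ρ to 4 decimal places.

Write A = D+L+U with D = diag(4, 7, -3, 5, 9).
T_GS = -(D+L)⁻¹U: row 0 first, T[0,3] = -(1)/(4) = -0.2500; later rows by forward substitution.
  T[0,:] = [+0.0000 +1.0000 -0.5000 -0.2500 -0.7500]
  T[1,:] = [+0.0000 -0.5714 +0.5714 -0.7143 -0.2857]
  T[2,:] = [+0.0000 -0.0476 +0.2143 -1.5595 +0.2262]
  T[3,:] = [+0.0000 +0.6857 -0.2857 -1.5429 +0.3429]
  T[4,:] = [+0.0000 -0.5111 +0.3889 -0.7389 +0.4944]
|λ(T)| sorted: 1.4864, 0.6257, 0.4547, 0.0901, 0.0000.
ρ(T) = max|λ| = 1.4864; 1.4864 > 1, so it fails to converge.

1.4864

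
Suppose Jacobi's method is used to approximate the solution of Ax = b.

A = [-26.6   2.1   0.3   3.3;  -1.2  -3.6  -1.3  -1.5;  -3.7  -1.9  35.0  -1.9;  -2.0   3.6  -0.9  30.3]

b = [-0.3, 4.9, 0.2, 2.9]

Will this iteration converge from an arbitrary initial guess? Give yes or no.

yes

A = D + L + U where D = diag(-26.6, -3.6, 35, 30.3).
Jacobi: T = -D⁻¹(L+U), T[3,1] = -(3.6)/(30.3) = -0.1188; T[3,3] = 0.
  T[0,:] = [+0.0000  +0.0789  +0.0113  +0.1241]
  T[1,:] = [-0.3333  +0.0000  -0.3611  -0.4167]
  T[2,:] = [+0.1057  +0.0543  +0.0000  +0.0543]
  T[3,:] = [+0.0660  -0.1188  +0.0297  +0.0000]
|roots of det(T-λI)|: 0.1886, 0.1520, 0.1242, 0.1242.
ρ(T) = max|λ| = 0.1886; 0.1886 < 1 ⇒ converges.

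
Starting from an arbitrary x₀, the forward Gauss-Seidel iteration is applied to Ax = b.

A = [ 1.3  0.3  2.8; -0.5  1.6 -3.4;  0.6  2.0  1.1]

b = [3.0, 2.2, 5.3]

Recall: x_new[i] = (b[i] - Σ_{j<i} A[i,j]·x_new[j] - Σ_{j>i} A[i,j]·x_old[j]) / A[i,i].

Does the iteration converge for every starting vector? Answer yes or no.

no

Diagonal D = diag(1.3, 1.6, 1.1); L, U strict lower/upper.
GS T = -(D+L)⁻¹U: row 0 first, T[0,2] = -(2.8)/(1.3) = -2.1538; later rows by forward substitution.
  T[0,:] = [+0.0000, -0.2308, -2.1538]
  T[1,:] = [+0.0000, -0.0721, +1.4519]
  T[2,:] = [+0.0000, +0.2570, -1.4650]
moduli |λ_i(T)| = 1.6950, 0.1578, 0.0000.
ρ = 1.6950; 1.6950 > 1 ⇒ diverges.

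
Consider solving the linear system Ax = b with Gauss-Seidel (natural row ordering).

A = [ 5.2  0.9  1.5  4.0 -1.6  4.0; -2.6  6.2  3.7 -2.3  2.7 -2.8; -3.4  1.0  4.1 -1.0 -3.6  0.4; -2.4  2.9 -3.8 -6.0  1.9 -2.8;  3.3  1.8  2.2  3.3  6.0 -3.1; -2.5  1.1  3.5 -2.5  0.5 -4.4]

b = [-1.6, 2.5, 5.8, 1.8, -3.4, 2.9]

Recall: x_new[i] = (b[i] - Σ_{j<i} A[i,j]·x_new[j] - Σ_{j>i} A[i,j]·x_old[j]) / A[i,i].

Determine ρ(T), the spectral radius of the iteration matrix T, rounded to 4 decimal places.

Let D = diag(5.2, 6.2, 4.1, -6, 6, -4.4); L, U the strict triangles.
Gauss-Seidel: T = -(D+L)⁻¹U, row 0 first, T[0,4] = -(-1.6)/(5.2) = +0.3077; later rows by forward substitution.
  T[0,:] = [+0.0000  -0.1731  -0.2885  -0.7692  +0.3077  -0.7692]
  T[1,:] = [+0.0000  -0.0726  -0.7177  +0.0484  -0.3065  +0.1290]
  T[2,:] = [+0.0000  -0.1258  -0.0642  -0.4058  +1.2080  -0.7669]
  T[3,:] = [+0.0000  +0.1138  -0.1909  +0.5881  -0.7196  +0.3891]
  T[4,:] = [+0.0000  +0.1005  +0.5025  +0.2339  -0.1245  +0.9682]
  T[5,:] = [+0.0000  -0.0732  +0.0990  -0.1812  +1.1041  -0.2518]
|λ(T)| sorted: 1.4416, 1.0357, 0.5253, 0.0546, 0.0546, 0.0000.
spectral radius ρ = 1.4416; 1.4416 > 1: divergent.

1.4416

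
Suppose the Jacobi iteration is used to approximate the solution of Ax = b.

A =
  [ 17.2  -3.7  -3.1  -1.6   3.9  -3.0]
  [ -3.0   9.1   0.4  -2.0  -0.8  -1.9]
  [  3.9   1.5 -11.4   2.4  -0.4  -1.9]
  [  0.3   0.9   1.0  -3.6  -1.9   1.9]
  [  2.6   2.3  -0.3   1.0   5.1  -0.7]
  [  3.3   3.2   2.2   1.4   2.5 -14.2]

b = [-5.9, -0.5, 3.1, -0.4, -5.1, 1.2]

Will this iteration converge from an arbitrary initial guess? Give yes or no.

yes

Split A = D + L + U, D = diag(17.2, 9.1, -11.4, -3.6, 5.1, -14.2).
Jacobi: T = -D⁻¹(L+U), T[1,4] = -(-0.8)/(9.1) = +0.0879; T[1,1] = 0.
  T[0,:] = [+0.0000  +0.2151  +0.1802  +0.0930  -0.2267  +0.1744]
  T[1,:] = [+0.3297  +0.0000  -0.0440  +0.2198  +0.0879  +0.2088]
  T[2,:] = [+0.3421  +0.1316  +0.0000  +0.2105  -0.0351  -0.1667]
  T[3,:] = [+0.0833  +0.2500  +0.2778  +0.0000  -0.5278  +0.5278]
  T[4,:] = [-0.5098  -0.4510  +0.0588  -0.1961  +0.0000  +0.1373]
  T[5,:] = [+0.2324  +0.2254  +0.1549  +0.0986  +0.1761  +0.0000]
|eigenvalues of T|: 0.8643, 0.4717, 0.4717, 0.2052, 0.2052, 0.1401.
ρ = 0.8643; 0.8643 < 1, so it converges for any x₀.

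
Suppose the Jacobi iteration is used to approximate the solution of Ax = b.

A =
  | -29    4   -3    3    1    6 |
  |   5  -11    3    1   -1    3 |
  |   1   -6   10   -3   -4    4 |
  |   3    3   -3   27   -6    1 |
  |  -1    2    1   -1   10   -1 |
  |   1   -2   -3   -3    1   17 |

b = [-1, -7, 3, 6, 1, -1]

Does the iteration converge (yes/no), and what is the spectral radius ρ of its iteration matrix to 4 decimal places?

yes, ρ = 0.5827

Split A = D + L + U, D = diag(-29, -11, 10, 27, 10, 17).
Jacobi: T = -D⁻¹(L+U), T[5,0] = -(1)/(17) = -0.0588; T[5,5] = 0.
  T[0,:] = [+0.0000 +0.1379 -0.1034 +0.1034 +0.0345 +0.2069]
  T[1,:] = [+0.4545 +0.0000 +0.2727 +0.0909 -0.0909 +0.2727]
  T[2,:] = [-0.1000 +0.6000 +0.0000 +0.3000 +0.4000 -0.4000]
  T[3,:] = [-0.1111 -0.1111 +0.1111 +0.0000 +0.2222 -0.0370]
  T[4,:] = [+0.1000 -0.2000 -0.1000 +0.1000 +0.0000 +0.1000]
  T[5,:] = [-0.0588 +0.1176 +0.1765 +0.1765 -0.0588 +0.0000]
|roots of det(T-λI)|: 0.5827, 0.3915, 0.3915, 0.3291, 0.3291, 0.1901.
ρ(T) = max|λ| = 0.5827; 0.5827 < 1 ⇒ converges.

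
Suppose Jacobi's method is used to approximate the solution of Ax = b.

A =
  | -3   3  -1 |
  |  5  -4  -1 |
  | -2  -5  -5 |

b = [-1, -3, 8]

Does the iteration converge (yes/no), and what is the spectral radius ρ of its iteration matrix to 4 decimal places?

no, ρ = 1.4138

Write A = D+L+U with D = diag(-3, -4, -5).
Jacobi T = -D⁻¹(L+U): T[1,0] = -(5)/(-4) = +1.2500; T[1,1] = 0.
  T[0,:] = [+0.0000  +1.0000  -0.3333]
  T[1,:] = [+1.2500  +0.0000  -0.2500]
  T[2,:] = [-0.4000  -1.0000  +0.0000]
|eigenvalues of T|: 1.4138, 1.0733, 0.3405.
ρ = 1.4138; 1.4138 > 1, so it fails to converge.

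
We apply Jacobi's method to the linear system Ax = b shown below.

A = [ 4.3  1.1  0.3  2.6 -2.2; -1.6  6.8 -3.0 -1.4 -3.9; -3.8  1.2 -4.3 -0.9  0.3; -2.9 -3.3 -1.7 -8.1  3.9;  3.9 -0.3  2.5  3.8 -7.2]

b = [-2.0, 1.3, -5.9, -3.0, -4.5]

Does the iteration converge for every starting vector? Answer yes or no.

no

Write A = D+L+U with D = diag(4.3, 6.8, -4.3, -8.1, -7.2).
Jacobi: T = -D⁻¹(L+U), T[3,2] = -(-1.7)/(-8.1) = -0.2099; T[3,3] = 0.
  T[0,:] = [+0.0000  -0.2558  -0.0698  -0.6047  +0.5116]
  T[1,:] = [+0.2353  +0.0000  +0.4412  +0.2059  +0.5735]
  T[2,:] = [-0.8837  +0.2791  +0.0000  -0.2093  +0.0698]
  T[3,:] = [-0.3580  -0.4074  -0.2099  +0.0000  +0.4815]
  T[4,:] = [+0.5417  -0.0417  +0.3472  +0.5278  +0.0000]
|λ(T)| sorted: 1.1775, 0.5773, 0.5773, 0.2566, 0.2566.
ρ(T) = max|λ| = 1.1775; 1.1775 > 1: divergent.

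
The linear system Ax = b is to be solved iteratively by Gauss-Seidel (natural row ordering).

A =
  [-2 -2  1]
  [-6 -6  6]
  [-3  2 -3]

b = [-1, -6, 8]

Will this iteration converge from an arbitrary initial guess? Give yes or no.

Write A = D+L+U with D = diag(-2, -6, -3).
T_GS = -(D+L)⁻¹U: row 0 first, T[0,1] = -(-2)/(-2) = -1.0000; later rows by forward substitution.
  T[0,:] = [+0.0000 -1.0000 +0.5000]
  T[1,:] = [+0.0000 +1.0000 +0.5000]
  T[2,:] = [+0.0000 +1.6667 -0.1667]
moduli |λ_i(T)| = 1.5000, 0.6667, 0.0000.
spectral radius ρ = 1.5000; 1.5000 > 1 ⇒ diverges.

no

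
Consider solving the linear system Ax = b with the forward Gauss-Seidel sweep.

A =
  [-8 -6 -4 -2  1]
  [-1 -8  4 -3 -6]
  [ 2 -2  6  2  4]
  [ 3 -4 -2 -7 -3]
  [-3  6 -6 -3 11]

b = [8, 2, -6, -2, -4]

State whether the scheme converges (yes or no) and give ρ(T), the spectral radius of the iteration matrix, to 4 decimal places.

Let D = diag(-8, -8, 6, -7, 11); L, U the strict triangles.
GS T = -(D+L)⁻¹U: row 0 first, T[0,2] = -(-4)/(-8) = -0.5000; later rows by forward substitution.
  T[0,:] = [+0.0000  -0.7500  -0.5000  -0.2500  +0.1250]
  T[1,:] = [+0.0000  +0.0938  +0.5625  -0.3438  -0.7656]
  T[2,:] = [+0.0000  +0.2812  +0.3542  -0.3646  -0.9635]
  T[3,:] = [+0.0000  -0.4554  -0.6369  +0.1935  +0.3378]
  T[4,:] = [+0.0000  -0.2265  -0.4237  -0.0268  +0.0183]
|eigenvalues of T|: 1.4084, 0.6122, 0.2153, 0.0787, 0.0000.
spectral radius ρ = 1.4084; 1.4084 > 1, so it fails to converge.

no, ρ = 1.4084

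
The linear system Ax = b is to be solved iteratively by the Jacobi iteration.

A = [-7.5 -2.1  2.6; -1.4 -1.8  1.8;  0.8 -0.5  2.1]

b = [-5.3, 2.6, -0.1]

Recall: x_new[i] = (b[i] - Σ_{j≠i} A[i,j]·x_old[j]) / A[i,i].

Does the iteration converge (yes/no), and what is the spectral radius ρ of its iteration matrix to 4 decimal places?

Split A = D + L + U, D = diag(-7.5, -1.8, 2.1).
Jacobi T = -D⁻¹(L+U): T[1,0] = -(-1.4)/(-1.8) = -0.7778; T[1,1] = 0.
  T[0,:] = [+0.0000, -0.2800, +0.3467]
  T[1,:] = [-0.7778, +0.0000, +1.0000]
  T[2,:] = [-0.3810, +0.2381, +0.0000]
|eigenvalues of T|: 0.6258, 0.4863, 0.1395.
ρ = 0.6258; 0.6258 < 1: convergent.

yes, ρ = 0.6258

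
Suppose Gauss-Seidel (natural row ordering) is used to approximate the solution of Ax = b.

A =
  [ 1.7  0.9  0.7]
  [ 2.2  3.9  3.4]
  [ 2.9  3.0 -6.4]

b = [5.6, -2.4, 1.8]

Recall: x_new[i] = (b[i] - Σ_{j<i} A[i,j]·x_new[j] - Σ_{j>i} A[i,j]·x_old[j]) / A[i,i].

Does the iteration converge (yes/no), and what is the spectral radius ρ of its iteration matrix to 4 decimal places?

yes, ρ = 0.5607

Write A = D+L+U with D = diag(1.7, 3.9, -6.4).
T_GS = -(D+L)⁻¹U: row 0 first, T[0,1] = -(0.9)/(1.7) = -0.5294; later rows by forward substitution.
  T[0,:] = [+0.0000, -0.5294, -0.4118]
  T[1,:] = [+0.0000, +0.2986, -0.6395]
  T[2,:] = [+0.0000, -0.0999, -0.4864]
|roots of det(T-λI)|: 0.5607, 0.3730, 0.0000.
ρ(T) = max|λ| = 0.5607; 0.5607 < 1: convergent.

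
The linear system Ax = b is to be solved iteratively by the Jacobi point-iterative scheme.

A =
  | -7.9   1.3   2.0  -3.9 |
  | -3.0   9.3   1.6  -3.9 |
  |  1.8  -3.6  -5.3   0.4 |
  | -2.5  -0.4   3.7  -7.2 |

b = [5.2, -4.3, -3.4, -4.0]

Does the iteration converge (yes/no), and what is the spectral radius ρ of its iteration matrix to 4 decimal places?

yes, ρ = 0.9313

Split A = D + L + U, D = diag(-7.9, 9.3, -5.3, -7.2).
Jacobi T = -D⁻¹(L+U): T[0,1] = -(1.3)/(-7.9) = +0.1646; T[0,0] = 0.
  T[0,:] = [+0.0000 +0.1646 +0.2532 -0.4937]
  T[1,:] = [+0.3226 +0.0000 -0.1720 +0.4194]
  T[2,:] = [+0.3396 -0.6792 +0.0000 +0.0755]
  T[3,:] = [-0.3472 -0.0556 +0.5139 +0.0000]
|eigenvalues of T|: 0.9313, 0.4714, 0.4714, 0.3449.
spectral radius ρ = 0.9313; 0.9313 < 1, so it converges for any x₀.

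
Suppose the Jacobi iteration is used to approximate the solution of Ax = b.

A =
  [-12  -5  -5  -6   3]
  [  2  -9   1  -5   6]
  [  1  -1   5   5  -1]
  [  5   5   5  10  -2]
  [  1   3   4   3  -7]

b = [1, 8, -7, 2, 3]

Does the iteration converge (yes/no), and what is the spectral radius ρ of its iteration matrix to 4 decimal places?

no, ρ = 1.4184

Diagonal D = diag(-12, -9, 5, 10, -7); L, U strict lower/upper.
T_J = -D⁻¹(L+U): T[0,1] = -(-5)/(-12) = -0.4167; T[0,0] = 0.
  T[0,:] = [+0.0000  -0.4167  -0.4167  -0.5000  +0.2500]
  T[1,:] = [+0.2222  +0.0000  +0.1111  -0.5556  +0.6667]
  T[2,:] = [-0.2000  +0.2000  +0.0000  -1.0000  +0.2000]
  T[3,:] = [-0.5000  -0.5000  -0.5000  +0.0000  +0.2000]
  T[4,:] = [+0.1429  +0.4286  +0.5714  +0.4286  +0.0000]
|eigenvalues of T|: 1.4184, 0.9936, 0.4034, 0.1378, 0.1378.
ρ(T) = max|λ| = 1.4184; 1.4184 > 1, so it fails to converge.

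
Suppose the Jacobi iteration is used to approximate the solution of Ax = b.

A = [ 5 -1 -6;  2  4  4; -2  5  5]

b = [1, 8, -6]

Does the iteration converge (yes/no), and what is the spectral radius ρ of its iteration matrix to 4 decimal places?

Write A = D+L+U with D = diag(5, 4, 5).
Jacobi: T = -D⁻¹(L+U), T[1,0] = -(2)/(4) = -0.5000; T[1,1] = 0.
  T[0,:] = [+0.0000 +0.2000 +1.2000]
  T[1,:] = [-0.5000 +0.0000 -1.0000]
  T[2,:] = [+0.4000 -1.0000 +0.0000]
|roots of det(T-λI)|: 1.3307, 0.8932, 0.4375.
spectral radius ρ = 1.3307; 1.3307 > 1: divergent.

no, ρ = 1.3307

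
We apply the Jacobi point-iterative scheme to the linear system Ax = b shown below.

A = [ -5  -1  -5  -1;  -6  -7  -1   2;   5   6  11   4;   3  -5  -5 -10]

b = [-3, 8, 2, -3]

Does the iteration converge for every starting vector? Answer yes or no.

Write A = D+L+U with D = diag(-5, -7, 11, -10).
T_J = -D⁻¹(L+U): T[2,0] = -(5)/(11) = -0.4545; T[2,2] = 0.
  T[0,:] = [+0.0000 -0.2000 -1.0000 -0.2000]
  T[1,:] = [-0.8571 +0.0000 -0.1429 +0.2857]
  T[2,:] = [-0.4545 -0.5455 +0.0000 -0.3636]
  T[3,:] = [+0.3000 -0.5000 -0.5000 +0.0000]
eigenvalue magnitudes: 1.1425, 0.7456, 0.5715, 0.5715.
ρ(T) = max|λ| = 1.1425; 1.1425 > 1: divergent.

no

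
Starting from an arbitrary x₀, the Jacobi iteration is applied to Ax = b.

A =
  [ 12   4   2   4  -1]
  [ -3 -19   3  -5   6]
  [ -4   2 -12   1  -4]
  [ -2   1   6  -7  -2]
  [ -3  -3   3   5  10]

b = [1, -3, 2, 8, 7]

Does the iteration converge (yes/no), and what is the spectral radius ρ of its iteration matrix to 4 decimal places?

yes, ρ = 0.8571

Split A = D + L + U, D = diag(12, -19, -12, -7, 10).
Jacobi T = -D⁻¹(L+U): T[2,3] = -(1)/(-12) = +0.0833; T[2,2] = 0.
  T[0,:] = [+0.0000, -0.3333, -0.1667, -0.3333, +0.0833]
  T[1,:] = [-0.1579, +0.0000, +0.1579, -0.2632, +0.3158]
  T[2,:] = [-0.3333, +0.1667, +0.0000, +0.0833, -0.3333]
  T[3,:] = [-0.2857, +0.1429, +0.8571, +0.0000, -0.2857]
  T[4,:] = [+0.3000, +0.3000, -0.3000, -0.5000, +0.0000]
|eigenvalues of T|: 0.8571, 0.5584, 0.4742, 0.4742, 0.4034.
ρ(T) = max|λ| = 0.8571; 0.8571 < 1: convergent.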